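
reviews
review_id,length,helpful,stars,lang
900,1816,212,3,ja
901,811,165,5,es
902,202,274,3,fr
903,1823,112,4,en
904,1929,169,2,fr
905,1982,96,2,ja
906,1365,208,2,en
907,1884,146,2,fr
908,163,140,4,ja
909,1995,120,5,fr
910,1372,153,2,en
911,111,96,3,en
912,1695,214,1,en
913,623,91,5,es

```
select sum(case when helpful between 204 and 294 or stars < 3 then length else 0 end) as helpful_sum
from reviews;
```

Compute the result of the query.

12245

review_id=900: ✓ → 1816
review_id=901: ✗
review_id=902: ✓ → 202
review_id=903: ✗
review_id=904: ✓ → 1929
review_id=905: ✓ → 1982
review_id=906: ✓ → 1365
review_id=907: ✓ → 1884
review_id=908: ✗
review_id=909: ✗
review_id=910: ✓ → 1372
review_id=911: ✗
review_id=912: ✓ → 1695
review_id=913: ✗
helpful_sum = 1816 + 202 + 1929 + 1982 + 1365 + 1884 + 1372 + 1695 = 12245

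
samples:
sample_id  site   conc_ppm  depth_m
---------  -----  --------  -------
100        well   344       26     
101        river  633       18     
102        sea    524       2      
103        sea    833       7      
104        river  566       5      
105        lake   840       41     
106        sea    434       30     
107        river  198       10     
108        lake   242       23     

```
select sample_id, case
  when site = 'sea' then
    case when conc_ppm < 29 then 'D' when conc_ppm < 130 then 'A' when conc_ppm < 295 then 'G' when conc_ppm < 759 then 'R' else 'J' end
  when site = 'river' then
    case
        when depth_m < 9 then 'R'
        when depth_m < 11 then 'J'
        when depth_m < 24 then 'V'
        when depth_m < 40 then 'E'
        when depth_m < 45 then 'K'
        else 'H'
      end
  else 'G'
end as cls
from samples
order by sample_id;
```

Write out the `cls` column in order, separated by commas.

sample_id=100: site='well' → outer ELSE → G
sample_id=101: site='river' → inner[depth_m < 24] → V
sample_id=102: site='sea' → inner[conc_ppm < 759] → R
sample_id=103: site='sea' → inner[ELSE] → J
sample_id=104: site='river' → inner[depth_m < 9] → R
sample_id=105: site='lake' → outer ELSE → G
sample_id=106: site='sea' → inner[conc_ppm < 759] → R
sample_id=107: site='river' → inner[depth_m < 11] → J
sample_id=108: site='lake' → outer ELSE → G

G, V, R, J, R, G, R, J, G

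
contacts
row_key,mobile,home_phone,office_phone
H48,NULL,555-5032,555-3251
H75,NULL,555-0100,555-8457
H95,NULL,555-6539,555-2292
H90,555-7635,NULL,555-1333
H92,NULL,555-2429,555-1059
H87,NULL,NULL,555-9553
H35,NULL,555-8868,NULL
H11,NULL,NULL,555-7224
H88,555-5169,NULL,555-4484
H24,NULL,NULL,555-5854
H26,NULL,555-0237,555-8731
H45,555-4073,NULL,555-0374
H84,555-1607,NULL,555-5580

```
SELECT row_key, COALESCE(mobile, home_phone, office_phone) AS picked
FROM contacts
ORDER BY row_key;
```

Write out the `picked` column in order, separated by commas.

555-7224, 555-5854, 555-0237, 555-8868, 555-4073, 555-5032, 555-0100, 555-1607, 555-9553, 555-5169, 555-7635, 555-2429, 555-6539

row_key=H11: mobile=NULL, home_phone=NULL, office_phone=555-7224 → 555-7224
row_key=H24: mobile=NULL, home_phone=NULL, office_phone=555-5854 → 555-5854
row_key=H26: mobile=NULL, home_phone=555-0237 → 555-0237
row_key=H35: mobile=NULL, home_phone=555-8868 → 555-8868
row_key=H45: mobile=555-4073 → 555-4073
row_key=H48: mobile=NULL, home_phone=555-5032 → 555-5032
row_key=H75: mobile=NULL, home_phone=555-0100 → 555-0100
row_key=H84: mobile=555-1607 → 555-1607
row_key=H87: mobile=NULL, home_phone=NULL, office_phone=555-9553 → 555-9553
row_key=H88: mobile=555-5169 → 555-5169
row_key=H90: mobile=555-7635 → 555-7635
row_key=H92: mobile=NULL, home_phone=555-2429 → 555-2429
row_key=H95: mobile=NULL, home_phone=555-6539 → 555-6539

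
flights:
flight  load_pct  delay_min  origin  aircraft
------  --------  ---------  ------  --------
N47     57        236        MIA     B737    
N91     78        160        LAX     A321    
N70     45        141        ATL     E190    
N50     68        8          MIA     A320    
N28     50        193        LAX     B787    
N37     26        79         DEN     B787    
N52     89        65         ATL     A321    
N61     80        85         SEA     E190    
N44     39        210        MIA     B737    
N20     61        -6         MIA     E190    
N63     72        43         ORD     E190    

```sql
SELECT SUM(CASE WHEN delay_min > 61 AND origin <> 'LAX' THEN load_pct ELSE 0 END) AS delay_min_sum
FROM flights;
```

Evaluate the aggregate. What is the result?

336

flight=N47: ✓ → 57
flight=N91: ✗
flight=N70: ✓ → 45
flight=N50: ✗
flight=N28: ✗
flight=N37: ✓ → 26
flight=N52: ✓ → 89
flight=N61: ✓ → 80
flight=N44: ✓ → 39
flight=N20: ✗
flight=N63: ✗
delay_min_sum = 57 + 45 + 26 + 89 + 80 + 39 = 336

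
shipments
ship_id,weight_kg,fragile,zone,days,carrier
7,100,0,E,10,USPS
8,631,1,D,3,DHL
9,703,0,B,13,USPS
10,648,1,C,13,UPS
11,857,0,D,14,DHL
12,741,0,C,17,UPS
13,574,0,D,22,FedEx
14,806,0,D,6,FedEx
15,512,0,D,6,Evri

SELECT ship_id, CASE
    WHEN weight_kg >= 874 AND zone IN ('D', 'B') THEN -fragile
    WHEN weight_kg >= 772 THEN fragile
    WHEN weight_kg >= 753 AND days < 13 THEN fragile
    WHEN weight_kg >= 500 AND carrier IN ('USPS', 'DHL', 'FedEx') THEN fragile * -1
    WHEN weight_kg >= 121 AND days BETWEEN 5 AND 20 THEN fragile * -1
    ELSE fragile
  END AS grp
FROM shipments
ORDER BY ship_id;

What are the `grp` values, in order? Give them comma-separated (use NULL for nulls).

0, -1, 0, -1, 0, 0, 0, 0, 0

ship_id=7: ELSE → 0
ship_id=8: weight_kg >= 500 AND carrier IN ('USPS', 'DHL', 'FedEx') → -1
ship_id=9: weight_kg >= 500 AND carrier IN ('USPS', 'DHL', 'FedEx') → 0
ship_id=10: weight_kg >= 121 AND days BETWEEN 5 AND 20 → -1
ship_id=11: weight_kg >= 772 → 0
ship_id=12: weight_kg >= 121 AND days BETWEEN 5 AND 20 → 0
ship_id=13: weight_kg >= 500 AND carrier IN ('USPS', 'DHL', 'FedEx') → 0
ship_id=14: weight_kg >= 772 → 0
ship_id=15: weight_kg >= 121 AND days BETWEEN 5 AND 20 → 0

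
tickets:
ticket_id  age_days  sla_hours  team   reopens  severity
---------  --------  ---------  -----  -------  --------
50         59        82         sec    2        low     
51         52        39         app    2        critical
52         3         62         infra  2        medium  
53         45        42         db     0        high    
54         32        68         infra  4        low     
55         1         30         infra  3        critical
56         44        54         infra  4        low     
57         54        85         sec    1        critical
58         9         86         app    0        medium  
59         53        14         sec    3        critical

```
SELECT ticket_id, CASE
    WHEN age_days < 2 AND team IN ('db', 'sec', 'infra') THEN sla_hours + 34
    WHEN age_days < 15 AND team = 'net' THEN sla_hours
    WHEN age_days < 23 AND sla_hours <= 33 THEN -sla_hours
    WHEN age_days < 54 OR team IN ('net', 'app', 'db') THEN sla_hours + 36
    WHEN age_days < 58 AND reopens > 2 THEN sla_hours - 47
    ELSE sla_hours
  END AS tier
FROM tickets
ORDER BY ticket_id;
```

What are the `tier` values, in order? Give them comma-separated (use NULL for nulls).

ticket_id=50: ELSE → 82
ticket_id=51: age_days < 54 OR team IN ('net', 'app', 'db') → 75
ticket_id=52: age_days < 54 OR team IN ('net', 'app', 'db') → 98
ticket_id=53: age_days < 54 OR team IN ('net', 'app', 'db') → 78
ticket_id=54: age_days < 54 OR team IN ('net', 'app', 'db') → 104
ticket_id=55: age_days < 2 AND team IN ('db', 'sec', 'infra') → 64
ticket_id=56: age_days < 54 OR team IN ('net', 'app', 'db') → 90
ticket_id=57: ELSE → 85
ticket_id=58: age_days < 54 OR team IN ('net', 'app', 'db') → 122
ticket_id=59: age_days < 54 OR team IN ('net', 'app', 'db') → 50

82, 75, 98, 78, 104, 64, 90, 85, 122, 50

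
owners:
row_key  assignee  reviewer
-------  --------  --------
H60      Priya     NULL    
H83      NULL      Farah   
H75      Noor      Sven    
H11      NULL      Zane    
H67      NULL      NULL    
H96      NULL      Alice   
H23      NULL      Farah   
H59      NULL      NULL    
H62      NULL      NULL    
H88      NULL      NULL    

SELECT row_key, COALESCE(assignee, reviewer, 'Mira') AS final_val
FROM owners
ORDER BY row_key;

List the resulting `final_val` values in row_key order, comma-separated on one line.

row_key=H11: assignee=NULL, reviewer=Zane → Zane
row_key=H23: assignee=NULL, reviewer=Farah → Farah
row_key=H59: assignee=NULL, reviewer=NULL, → literal Mira → Mira
row_key=H60: assignee=Priya → Priya
row_key=H62: assignee=NULL, reviewer=NULL, → literal Mira → Mira
row_key=H67: assignee=NULL, reviewer=NULL, → literal Mira → Mira
row_key=H75: assignee=Noor → Noor
row_key=H83: assignee=NULL, reviewer=Farah → Farah
row_key=H88: assignee=NULL, reviewer=NULL, → literal Mira → Mira
row_key=H96: assignee=NULL, reviewer=Alice → Alice

Zane, Farah, Mira, Priya, Mira, Mira, Noor, Farah, Mira, Alice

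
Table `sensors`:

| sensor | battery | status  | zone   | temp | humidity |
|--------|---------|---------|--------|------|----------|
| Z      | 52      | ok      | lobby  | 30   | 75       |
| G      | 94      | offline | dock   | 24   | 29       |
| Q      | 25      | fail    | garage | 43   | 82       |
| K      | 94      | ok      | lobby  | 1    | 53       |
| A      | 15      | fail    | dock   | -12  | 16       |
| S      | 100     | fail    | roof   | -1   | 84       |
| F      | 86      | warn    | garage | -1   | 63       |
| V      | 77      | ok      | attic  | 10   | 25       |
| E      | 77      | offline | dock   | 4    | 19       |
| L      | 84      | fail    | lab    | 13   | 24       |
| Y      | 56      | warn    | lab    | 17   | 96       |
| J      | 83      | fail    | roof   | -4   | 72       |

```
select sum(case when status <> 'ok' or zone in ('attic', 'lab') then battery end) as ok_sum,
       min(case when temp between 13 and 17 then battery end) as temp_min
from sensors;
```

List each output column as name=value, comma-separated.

ok_sum=697, temp_min=56

[ok_sum: status <> 'ok' or zone in ('attic', 'lab')]
sensor=Z: ✗
sensor=G: ✓ → 94
sensor=Q: ✓ → 25
sensor=K: ✗
sensor=A: ✓ → 15
sensor=S: ✓ → 100
sensor=F: ✓ → 86
sensor=V: ✓ → 77
sensor=E: ✓ → 77
sensor=L: ✓ → 84
sensor=Y: ✓ → 56
sensor=J: ✓ → 83
ok_sum = 94 + 25 + 15 + 100 + 86 + 77 + 77 + 84 + 56 + 83 = 697
—
[temp_min: temp between 13 and 17]
sensor=Z: ✗
sensor=G: ✗
sensor=Q: ✗
sensor=K: ✗
sensor=A: ✗
sensor=S: ✗
sensor=F: ✗
sensor=V: ✗
sensor=E: ✗
sensor=L: ✓ → 84
sensor=Y: ✓ → 56
sensor=J: ✗
temp_min = MIN(84, 56) = 56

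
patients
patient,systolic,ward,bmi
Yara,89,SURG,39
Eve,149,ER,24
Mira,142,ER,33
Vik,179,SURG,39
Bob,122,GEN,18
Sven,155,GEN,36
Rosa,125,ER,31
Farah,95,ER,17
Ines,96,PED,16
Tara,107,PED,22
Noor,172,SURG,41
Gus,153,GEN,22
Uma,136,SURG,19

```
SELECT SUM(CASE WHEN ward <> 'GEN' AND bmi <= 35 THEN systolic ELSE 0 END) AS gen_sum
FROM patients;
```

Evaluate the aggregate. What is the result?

850

patient=Yara: ✗
patient=Eve: ✓ → 149
patient=Mira: ✓ → 142
patient=Vik: ✗
patient=Bob: ✗
patient=Sven: ✗
patient=Rosa: ✓ → 125
patient=Farah: ✓ → 95
patient=Ines: ✓ → 96
patient=Tara: ✓ → 107
patient=Noor: ✗
patient=Gus: ✗
patient=Uma: ✓ → 136
gen_sum = 149 + 142 + 125 + 95 + 96 + 107 + 136 = 850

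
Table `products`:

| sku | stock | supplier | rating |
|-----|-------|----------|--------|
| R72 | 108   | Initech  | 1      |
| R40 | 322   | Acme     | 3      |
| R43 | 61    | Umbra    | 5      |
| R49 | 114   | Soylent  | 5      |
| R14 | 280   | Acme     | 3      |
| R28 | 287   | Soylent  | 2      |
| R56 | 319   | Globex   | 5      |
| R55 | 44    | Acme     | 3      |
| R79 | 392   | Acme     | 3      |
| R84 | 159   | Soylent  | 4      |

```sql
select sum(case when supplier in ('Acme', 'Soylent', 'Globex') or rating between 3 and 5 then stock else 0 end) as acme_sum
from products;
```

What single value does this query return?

sku=R72: ✗
sku=R40: ✓ → 322
sku=R43: ✓ → 61
sku=R49: ✓ → 114
sku=R14: ✓ → 280
sku=R28: ✓ → 287
sku=R56: ✓ → 319
sku=R55: ✓ → 44
sku=R79: ✓ → 392
sku=R84: ✓ → 159
acme_sum = 322 + 61 + 114 + 280 + 287 + 319 + 44 + 392 + 159 = 1978

1978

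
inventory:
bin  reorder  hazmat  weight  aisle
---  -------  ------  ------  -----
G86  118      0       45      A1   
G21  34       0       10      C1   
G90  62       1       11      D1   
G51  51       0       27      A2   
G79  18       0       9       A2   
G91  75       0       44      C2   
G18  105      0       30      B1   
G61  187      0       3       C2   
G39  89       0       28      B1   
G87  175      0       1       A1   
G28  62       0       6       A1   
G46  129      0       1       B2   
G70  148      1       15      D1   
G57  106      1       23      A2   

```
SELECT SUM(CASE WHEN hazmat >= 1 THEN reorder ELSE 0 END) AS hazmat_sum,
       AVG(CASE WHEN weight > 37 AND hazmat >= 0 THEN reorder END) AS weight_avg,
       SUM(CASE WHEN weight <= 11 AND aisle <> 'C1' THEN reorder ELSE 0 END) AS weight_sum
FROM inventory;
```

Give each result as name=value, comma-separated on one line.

[hazmat_sum: hazmat >= 1]
bin=G86: ✗
bin=G21: ✗
bin=G90: ✓ → 62
bin=G51: ✗
bin=G79: ✗
bin=G91: ✗
bin=G18: ✗
bin=G61: ✗
bin=G39: ✗
bin=G87: ✗
bin=G28: ✗
bin=G46: ✗
bin=G70: ✓ → 148
bin=G57: ✓ → 106
hazmat_sum = 62 + 148 + 106 = 316
—
[weight_avg: weight > 37 AND hazmat >= 0]
bin=G86: ✓ → 118
bin=G21: ✗
bin=G90: ✗
bin=G51: ✗
bin=G79: ✗
bin=G91: ✓ → 75
bin=G18: ✗
bin=G61: ✗
bin=G39: ✗
bin=G87: ✗
bin=G28: ✗
bin=G46: ✗
bin=G70: ✗
bin=G57: ✗
weight_avg = (118 + 75) / 2 = 96.5
—
[weight_sum: weight <= 11 AND aisle <> 'C1']
bin=G86: ✗
bin=G21: ✗
bin=G90: ✓ → 62
bin=G51: ✗
bin=G79: ✓ → 18
bin=G91: ✗
bin=G18: ✗
bin=G61: ✓ → 187
bin=G39: ✗
bin=G87: ✓ → 175
bin=G28: ✓ → 62
bin=G46: ✓ → 129
bin=G70: ✗
bin=G57: ✗
weight_sum = 62 + 18 + 187 + 175 + 62 + 129 = 633

hazmat_sum=316, weight_avg=96.5, weight_sum=633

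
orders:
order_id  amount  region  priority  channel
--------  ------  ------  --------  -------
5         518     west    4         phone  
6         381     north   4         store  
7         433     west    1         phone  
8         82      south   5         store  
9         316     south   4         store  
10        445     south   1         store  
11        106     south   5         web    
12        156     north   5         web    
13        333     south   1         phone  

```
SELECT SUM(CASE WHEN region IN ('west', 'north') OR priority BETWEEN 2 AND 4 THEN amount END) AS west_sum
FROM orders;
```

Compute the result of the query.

1804

order_id=5: ✓ → 518
order_id=6: ✓ → 381
order_id=7: ✓ → 433
order_id=8: ✗
order_id=9: ✓ → 316
order_id=10: ✗
order_id=11: ✗
order_id=12: ✓ → 156
order_id=13: ✗
west_sum = 518 + 381 + 433 + 316 + 156 = 1804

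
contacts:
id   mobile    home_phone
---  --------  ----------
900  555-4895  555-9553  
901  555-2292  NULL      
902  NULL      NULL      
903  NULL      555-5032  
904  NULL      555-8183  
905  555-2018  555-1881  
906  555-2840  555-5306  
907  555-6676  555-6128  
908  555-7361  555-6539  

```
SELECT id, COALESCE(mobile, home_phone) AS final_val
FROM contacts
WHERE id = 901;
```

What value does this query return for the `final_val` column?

555-2292

id = 901: mobile=555-2292, home_phone=NULL.
mobile=555-2292 → 555-2292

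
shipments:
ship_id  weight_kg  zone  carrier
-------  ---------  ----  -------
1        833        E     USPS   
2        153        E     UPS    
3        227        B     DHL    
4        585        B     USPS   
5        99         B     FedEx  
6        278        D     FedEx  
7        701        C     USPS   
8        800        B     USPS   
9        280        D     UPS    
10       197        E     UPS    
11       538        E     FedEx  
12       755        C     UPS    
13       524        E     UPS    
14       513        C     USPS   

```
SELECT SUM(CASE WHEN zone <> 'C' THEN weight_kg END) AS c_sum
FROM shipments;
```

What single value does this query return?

ship_id=1: ✓ → 833
ship_id=2: ✓ → 153
ship_id=3: ✓ → 227
ship_id=4: ✓ → 585
ship_id=5: ✓ → 99
ship_id=6: ✓ → 278
ship_id=7: ✗
ship_id=8: ✓ → 800
ship_id=9: ✓ → 280
ship_id=10: ✓ → 197
ship_id=11: ✓ → 538
ship_id=12: ✗
ship_id=13: ✓ → 524
ship_id=14: ✗
c_sum = 833 + 153 + 227 + 585 + 99 + 278 + 800 + 280 + 197 + 538 + 524 = 4514

4514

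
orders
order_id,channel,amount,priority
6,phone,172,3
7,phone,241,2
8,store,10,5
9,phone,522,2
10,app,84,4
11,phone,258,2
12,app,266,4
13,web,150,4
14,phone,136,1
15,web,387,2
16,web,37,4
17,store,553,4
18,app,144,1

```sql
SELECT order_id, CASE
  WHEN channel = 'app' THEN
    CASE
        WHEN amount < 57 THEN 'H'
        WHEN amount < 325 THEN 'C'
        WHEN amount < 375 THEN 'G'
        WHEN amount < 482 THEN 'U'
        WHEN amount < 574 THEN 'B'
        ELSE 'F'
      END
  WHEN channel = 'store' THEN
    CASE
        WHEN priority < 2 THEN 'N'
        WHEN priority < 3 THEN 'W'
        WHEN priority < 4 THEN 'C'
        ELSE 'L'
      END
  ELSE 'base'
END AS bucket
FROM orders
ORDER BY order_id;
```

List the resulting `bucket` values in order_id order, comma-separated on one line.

base, base, L, base, C, base, C, base, base, base, base, L, C

order_id=6: channel='phone' → outer ELSE → base
order_id=7: channel='phone' → outer ELSE → base
order_id=8: channel='store' → inner[ELSE] → L
order_id=9: channel='phone' → outer ELSE → base
order_id=10: channel='app' → inner[amount < 325] → C
order_id=11: channel='phone' → outer ELSE → base
order_id=12: channel='app' → inner[amount < 325] → C
order_id=13: channel='web' → outer ELSE → base
order_id=14: channel='phone' → outer ELSE → base
order_id=15: channel='web' → outer ELSE → base
order_id=16: channel='web' → outer ELSE → base
order_id=17: channel='store' → inner[ELSE] → L
order_id=18: channel='app' → inner[amount < 325] → C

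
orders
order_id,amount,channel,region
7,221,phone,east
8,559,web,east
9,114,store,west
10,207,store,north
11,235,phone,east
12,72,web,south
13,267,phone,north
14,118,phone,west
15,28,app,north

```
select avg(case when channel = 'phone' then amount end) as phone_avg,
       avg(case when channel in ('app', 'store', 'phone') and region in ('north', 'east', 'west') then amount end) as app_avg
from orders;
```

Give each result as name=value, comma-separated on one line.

phone_avg=210.25, app_avg=170

[phone_avg: channel = 'phone']
order_id=7: ✓ → 221
order_id=8: ✗
order_id=9: ✗
order_id=10: ✗
order_id=11: ✓ → 235
order_id=12: ✗
order_id=13: ✓ → 267
order_id=14: ✓ → 118
order_id=15: ✗
phone_avg = (221 + 235 + 267 + 118) / 4 = 210.25
—
[app_avg: channel in ('app', 'store', 'phone') and region in ('north', 'east', 'west')]
order_id=7: ✓ → 221
order_id=8: ✗
order_id=9: ✓ → 114
order_id=10: ✓ → 207
order_id=11: ✓ → 235
order_id=12: ✗
order_id=13: ✓ → 267
order_id=14: ✓ → 118
order_id=15: ✓ → 28
app_avg = (221 + 114 + 207 + 235 + 267 + 118 + 28) / 7 = 170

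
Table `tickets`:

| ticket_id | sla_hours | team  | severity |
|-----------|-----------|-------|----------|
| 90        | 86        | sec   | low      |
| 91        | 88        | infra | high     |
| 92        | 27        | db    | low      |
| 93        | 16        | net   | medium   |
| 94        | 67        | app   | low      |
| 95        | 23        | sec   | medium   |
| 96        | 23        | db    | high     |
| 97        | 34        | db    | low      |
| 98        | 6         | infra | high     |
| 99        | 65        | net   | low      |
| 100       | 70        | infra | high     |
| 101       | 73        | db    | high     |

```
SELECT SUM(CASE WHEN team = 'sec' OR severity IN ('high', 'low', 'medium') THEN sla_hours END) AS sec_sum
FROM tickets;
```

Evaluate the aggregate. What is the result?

578

ticket_id=90: ✓ → 86
ticket_id=91: ✓ → 88
ticket_id=92: ✓ → 27
ticket_id=93: ✓ → 16
ticket_id=94: ✓ → 67
ticket_id=95: ✓ → 23
ticket_id=96: ✓ → 23
ticket_id=97: ✓ → 34
ticket_id=98: ✓ → 6
ticket_id=99: ✓ → 65
ticket_id=100: ✓ → 70
ticket_id=101: ✓ → 73
sec_sum = 86 + 88 + 27 + 16 + 67 + 23 + 23 + 34 + 6 + 65 + 70 + 73 = 578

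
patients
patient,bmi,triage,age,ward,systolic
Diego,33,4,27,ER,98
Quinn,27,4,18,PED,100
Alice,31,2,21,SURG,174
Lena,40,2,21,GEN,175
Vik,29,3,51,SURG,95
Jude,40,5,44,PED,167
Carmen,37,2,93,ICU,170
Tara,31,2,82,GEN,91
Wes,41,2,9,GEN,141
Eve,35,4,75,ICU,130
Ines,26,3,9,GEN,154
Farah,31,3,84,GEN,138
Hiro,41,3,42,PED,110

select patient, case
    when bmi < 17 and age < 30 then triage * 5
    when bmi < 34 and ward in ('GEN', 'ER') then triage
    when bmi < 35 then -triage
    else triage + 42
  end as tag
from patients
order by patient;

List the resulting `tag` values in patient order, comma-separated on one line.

patient=Alice: bmi < 35 → -2
patient=Carmen: ELSE → 44
patient=Diego: bmi < 34 and ward in ('GEN', 'ER') → 4
patient=Eve: ELSE → 46
patient=Farah: bmi < 34 and ward in ('GEN', 'ER') → 3
patient=Hiro: ELSE → 45
patient=Ines: bmi < 34 and ward in ('GEN', 'ER') → 3
patient=Jude: ELSE → 47
patient=Lena: ELSE → 44
patient=Quinn: bmi < 35 → -4
patient=Tara: bmi < 34 and ward in ('GEN', 'ER') → 2
patient=Vik: bmi < 35 → -3
patient=Wes: ELSE → 44

-2, 44, 4, 46, 3, 45, 3, 47, 44, -4, 2, -3, 44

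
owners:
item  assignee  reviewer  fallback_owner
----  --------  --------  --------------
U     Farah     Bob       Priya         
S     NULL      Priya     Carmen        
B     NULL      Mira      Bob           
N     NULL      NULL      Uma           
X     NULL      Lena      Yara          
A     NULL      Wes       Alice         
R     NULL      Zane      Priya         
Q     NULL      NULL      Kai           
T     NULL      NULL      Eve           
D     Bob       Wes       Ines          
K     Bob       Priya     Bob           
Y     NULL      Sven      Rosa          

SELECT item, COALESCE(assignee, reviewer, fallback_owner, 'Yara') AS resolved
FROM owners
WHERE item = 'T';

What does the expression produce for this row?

item = T: assignee=NULL, reviewer=NULL, fallback_owner=Eve.
assignee=NULL, reviewer=NULL, fallback_owner=Eve → Eve

Eve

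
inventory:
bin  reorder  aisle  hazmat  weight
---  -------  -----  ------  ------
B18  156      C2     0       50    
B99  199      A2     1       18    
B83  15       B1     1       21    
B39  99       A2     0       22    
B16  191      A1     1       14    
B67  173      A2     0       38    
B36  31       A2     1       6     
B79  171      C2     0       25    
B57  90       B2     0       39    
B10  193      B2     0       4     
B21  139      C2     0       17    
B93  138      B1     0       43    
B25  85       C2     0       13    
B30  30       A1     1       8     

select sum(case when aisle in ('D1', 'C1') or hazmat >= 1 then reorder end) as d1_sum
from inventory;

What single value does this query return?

466

bin=B18: ✗
bin=B99: ✓ → 199
bin=B83: ✓ → 15
bin=B39: ✗
bin=B16: ✓ → 191
bin=B67: ✗
bin=B36: ✓ → 31
bin=B79: ✗
bin=B57: ✗
bin=B10: ✗
bin=B21: ✗
bin=B93: ✗
bin=B25: ✗
bin=B30: ✓ → 30
d1_sum = 199 + 15 + 191 + 31 + 30 = 466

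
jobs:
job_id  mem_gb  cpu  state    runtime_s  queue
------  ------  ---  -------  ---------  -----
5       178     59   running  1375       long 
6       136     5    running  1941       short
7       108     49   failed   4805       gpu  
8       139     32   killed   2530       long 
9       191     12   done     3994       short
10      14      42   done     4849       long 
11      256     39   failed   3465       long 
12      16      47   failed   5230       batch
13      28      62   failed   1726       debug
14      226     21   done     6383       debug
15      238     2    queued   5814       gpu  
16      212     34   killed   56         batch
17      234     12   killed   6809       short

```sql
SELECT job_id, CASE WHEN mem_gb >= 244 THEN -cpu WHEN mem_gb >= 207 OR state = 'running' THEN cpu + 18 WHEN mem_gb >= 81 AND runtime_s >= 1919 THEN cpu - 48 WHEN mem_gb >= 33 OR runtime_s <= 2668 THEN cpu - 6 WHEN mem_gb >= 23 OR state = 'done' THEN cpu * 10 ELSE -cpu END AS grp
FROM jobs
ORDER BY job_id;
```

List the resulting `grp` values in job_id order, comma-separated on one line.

77, 23, 1, -16, -36, 420, -39, -47, 56, 39, 20, 52, 30

job_id=5: mem_gb >= 207 OR state = 'running' → 77
job_id=6: mem_gb >= 207 OR state = 'running' → 23
job_id=7: mem_gb >= 81 AND runtime_s >= 1919 → 1
job_id=8: mem_gb >= 81 AND runtime_s >= 1919 → -16
job_id=9: mem_gb >= 81 AND runtime_s >= 1919 → -36
job_id=10: mem_gb >= 23 OR state = 'done' → 420
job_id=11: mem_gb >= 244 → -39
job_id=12: ELSE → -47
job_id=13: mem_gb >= 33 OR runtime_s <= 2668 → 56
job_id=14: mem_gb >= 207 OR state = 'running' → 39
job_id=15: mem_gb >= 207 OR state = 'running' → 20
job_id=16: mem_gb >= 207 OR state = 'running' → 52
job_id=17: mem_gb >= 207 OR state = 'running' → 30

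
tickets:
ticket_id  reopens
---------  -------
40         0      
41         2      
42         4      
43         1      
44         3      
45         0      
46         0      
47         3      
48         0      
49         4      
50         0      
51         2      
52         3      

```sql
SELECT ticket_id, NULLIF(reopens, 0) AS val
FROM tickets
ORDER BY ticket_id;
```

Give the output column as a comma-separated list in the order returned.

ticket_id=40: reopens=0 vs 0: equal → NULL
ticket_id=41: reopens=2 vs 0: differ → 2
ticket_id=42: reopens=4 vs 0: differ → 4
ticket_id=43: reopens=1 vs 0: differ → 1
ticket_id=44: reopens=3 vs 0: differ → 3
ticket_id=45: reopens=0 vs 0: equal → NULL
ticket_id=46: reopens=0 vs 0: equal → NULL
ticket_id=47: reopens=3 vs 0: differ → 3
ticket_id=48: reopens=0 vs 0: equal → NULL
ticket_id=49: reopens=4 vs 0: differ → 4
ticket_id=50: reopens=0 vs 0: equal → NULL
ticket_id=51: reopens=2 vs 0: differ → 2
ticket_id=52: reopens=3 vs 0: differ → 3

NULL, 2, 4, 1, 3, NULL, NULL, 3, NULL, 4, NULL, 2, 3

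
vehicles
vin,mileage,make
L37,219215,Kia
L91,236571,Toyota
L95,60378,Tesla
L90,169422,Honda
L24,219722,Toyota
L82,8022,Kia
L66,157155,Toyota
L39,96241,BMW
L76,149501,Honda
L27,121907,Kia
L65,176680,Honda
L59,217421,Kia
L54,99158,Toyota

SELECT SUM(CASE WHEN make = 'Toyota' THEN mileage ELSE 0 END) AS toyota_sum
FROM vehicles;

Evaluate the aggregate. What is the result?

712606

vin=L37: ✗
vin=L91: ✓ → 236571
vin=L95: ✗
vin=L90: ✗
vin=L24: ✓ → 219722
vin=L82: ✗
vin=L66: ✓ → 157155
vin=L39: ✗
vin=L76: ✗
vin=L27: ✗
vin=L65: ✗
vin=L59: ✗
vin=L54: ✓ → 99158
toyota_sum = 236571 + 219722 + 157155 + 99158 = 712606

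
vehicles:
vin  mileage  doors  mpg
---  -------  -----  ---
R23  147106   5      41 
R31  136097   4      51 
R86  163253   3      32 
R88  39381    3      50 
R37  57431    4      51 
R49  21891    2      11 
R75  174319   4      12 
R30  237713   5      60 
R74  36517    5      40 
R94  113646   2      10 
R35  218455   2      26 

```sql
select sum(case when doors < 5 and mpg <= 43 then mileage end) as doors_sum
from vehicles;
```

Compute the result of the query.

691564

vin=R23: ✗
vin=R31: ✗
vin=R86: ✓ → 163253
vin=R88: ✗
vin=R37: ✗
vin=R49: ✓ → 21891
vin=R75: ✓ → 174319
vin=R30: ✗
vin=R74: ✗
vin=R94: ✓ → 113646
vin=R35: ✓ → 218455
doors_sum = 163253 + 21891 + 174319 + 113646 + 218455 = 691564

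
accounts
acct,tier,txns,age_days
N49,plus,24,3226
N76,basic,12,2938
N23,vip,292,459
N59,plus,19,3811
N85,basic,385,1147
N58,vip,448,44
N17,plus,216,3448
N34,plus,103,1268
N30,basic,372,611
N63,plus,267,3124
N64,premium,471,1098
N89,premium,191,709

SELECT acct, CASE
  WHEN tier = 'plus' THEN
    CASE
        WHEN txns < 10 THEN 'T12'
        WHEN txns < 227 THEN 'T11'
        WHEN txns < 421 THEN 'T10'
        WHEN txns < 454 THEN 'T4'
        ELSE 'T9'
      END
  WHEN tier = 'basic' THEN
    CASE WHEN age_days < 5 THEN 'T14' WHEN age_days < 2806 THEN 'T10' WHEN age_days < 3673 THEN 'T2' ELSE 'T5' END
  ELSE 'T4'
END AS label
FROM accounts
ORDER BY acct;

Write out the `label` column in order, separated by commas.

acct=N17: tier='plus' → inner[txns < 227] → T11
acct=N23: tier='vip' → outer ELSE → T4
acct=N30: tier='basic' → inner[age_days < 2806] → T10
acct=N34: tier='plus' → inner[txns < 227] → T11
acct=N49: tier='plus' → inner[txns < 227] → T11
acct=N58: tier='vip' → outer ELSE → T4
acct=N59: tier='plus' → inner[txns < 227] → T11
acct=N63: tier='plus' → inner[txns < 421] → T10
acct=N64: tier='premium' → outer ELSE → T4
acct=N76: tier='basic' → inner[age_days < 3673] → T2
acct=N85: tier='basic' → inner[age_days < 2806] → T10
acct=N89: tier='premium' → outer ELSE → T4

T11, T4, T10, T11, T11, T4, T11, T10, T4, T2, T10, T4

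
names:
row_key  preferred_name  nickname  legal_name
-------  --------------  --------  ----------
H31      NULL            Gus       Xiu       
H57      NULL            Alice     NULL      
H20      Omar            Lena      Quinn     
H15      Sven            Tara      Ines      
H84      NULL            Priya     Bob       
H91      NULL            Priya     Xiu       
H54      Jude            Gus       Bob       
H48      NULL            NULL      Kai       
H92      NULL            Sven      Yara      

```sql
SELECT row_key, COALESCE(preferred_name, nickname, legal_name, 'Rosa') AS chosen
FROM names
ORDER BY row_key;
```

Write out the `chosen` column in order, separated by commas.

row_key=H15: preferred_name=Sven → Sven
row_key=H20: preferred_name=Omar → Omar
row_key=H31: preferred_name=NULL, nickname=Gus → Gus
row_key=H48: preferred_name=NULL, nickname=NULL, legal_name=Kai → Kai
row_key=H54: preferred_name=Jude → Jude
row_key=H57: preferred_name=NULL, nickname=Alice → Alice
row_key=H84: preferred_name=NULL, nickname=Priya → Priya
row_key=H91: preferred_name=NULL, nickname=Priya → Priya
row_key=H92: preferred_name=NULL, nickname=Sven → Sven

Sven, Omar, Gus, Kai, Jude, Alice, Priya, Priya, Sven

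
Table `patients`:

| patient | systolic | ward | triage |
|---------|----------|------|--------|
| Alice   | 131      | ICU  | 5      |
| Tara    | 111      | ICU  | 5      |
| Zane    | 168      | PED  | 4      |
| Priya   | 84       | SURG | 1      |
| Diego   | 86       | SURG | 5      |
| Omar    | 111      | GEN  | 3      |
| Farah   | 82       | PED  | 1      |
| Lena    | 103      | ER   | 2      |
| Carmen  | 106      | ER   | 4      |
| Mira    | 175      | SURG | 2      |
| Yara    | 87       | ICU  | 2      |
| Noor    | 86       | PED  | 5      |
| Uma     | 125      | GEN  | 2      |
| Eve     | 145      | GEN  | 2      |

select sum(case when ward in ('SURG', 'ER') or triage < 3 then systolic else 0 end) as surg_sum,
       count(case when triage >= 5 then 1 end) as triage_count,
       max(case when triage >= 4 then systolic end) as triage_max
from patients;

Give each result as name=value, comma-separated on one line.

[surg_sum: ward in ('SURG', 'ER') or triage < 3]
patient=Alice: ✗
patient=Tara: ✗
patient=Zane: ✗
patient=Priya: ✓ → 84
patient=Diego: ✓ → 86
patient=Omar: ✗
patient=Farah: ✓ → 82
patient=Lena: ✓ → 103
patient=Carmen: ✓ → 106
patient=Mira: ✓ → 175
patient=Yara: ✓ → 87
patient=Noor: ✗
patient=Uma: ✓ → 125
patient=Eve: ✓ → 145
surg_sum = 84 + 86 + 82 + 103 + 106 + 175 + 87 + 125 + 145 = 993
—
[triage_count: triage >= 5]
patient=Alice: ✓ → 1
patient=Tara: ✓ → 1
patient=Zane: ✗
patient=Priya: ✗
patient=Diego: ✓ → 1
patient=Omar: ✗
patient=Farah: ✗
patient=Lena: ✗
patient=Carmen: ✗
patient=Mira: ✗
patient=Yara: ✗
patient=Noor: ✓ → 1
patient=Uma: ✗
patient=Eve: ✗
triage_count = COUNT(1, 1, 1, 1) = 4
—
[triage_max: triage >= 4]
patient=Alice: ✓ → 131
patient=Tara: ✓ → 111
patient=Zane: ✓ → 168
patient=Priya: ✗
patient=Diego: ✓ → 86
patient=Omar: ✗
patient=Farah: ✗
patient=Lena: ✗
patient=Carmen: ✓ → 106
patient=Mira: ✗
patient=Yara: ✗
patient=Noor: ✓ → 86
patient=Uma: ✗
patient=Eve: ✗
triage_max = MAX(131, 111, 168, 86, 106, 86) = 168

surg_sum=993, triage_count=4, triage_max=168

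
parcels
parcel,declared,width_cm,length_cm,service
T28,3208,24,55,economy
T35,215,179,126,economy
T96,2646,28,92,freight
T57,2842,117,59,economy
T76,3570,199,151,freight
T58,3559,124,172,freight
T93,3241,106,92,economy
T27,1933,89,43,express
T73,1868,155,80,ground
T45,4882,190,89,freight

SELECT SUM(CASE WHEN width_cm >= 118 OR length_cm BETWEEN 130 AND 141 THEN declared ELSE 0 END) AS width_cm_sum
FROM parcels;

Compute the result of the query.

parcel=T28: ✗
parcel=T35: ✓ → 215
parcel=T96: ✗
parcel=T57: ✗
parcel=T76: ✓ → 3570
parcel=T58: ✓ → 3559
parcel=T93: ✗
parcel=T27: ✗
parcel=T73: ✓ → 1868
parcel=T45: ✓ → 4882
width_cm_sum = 215 + 3570 + 3559 + 1868 + 4882 = 14094

14094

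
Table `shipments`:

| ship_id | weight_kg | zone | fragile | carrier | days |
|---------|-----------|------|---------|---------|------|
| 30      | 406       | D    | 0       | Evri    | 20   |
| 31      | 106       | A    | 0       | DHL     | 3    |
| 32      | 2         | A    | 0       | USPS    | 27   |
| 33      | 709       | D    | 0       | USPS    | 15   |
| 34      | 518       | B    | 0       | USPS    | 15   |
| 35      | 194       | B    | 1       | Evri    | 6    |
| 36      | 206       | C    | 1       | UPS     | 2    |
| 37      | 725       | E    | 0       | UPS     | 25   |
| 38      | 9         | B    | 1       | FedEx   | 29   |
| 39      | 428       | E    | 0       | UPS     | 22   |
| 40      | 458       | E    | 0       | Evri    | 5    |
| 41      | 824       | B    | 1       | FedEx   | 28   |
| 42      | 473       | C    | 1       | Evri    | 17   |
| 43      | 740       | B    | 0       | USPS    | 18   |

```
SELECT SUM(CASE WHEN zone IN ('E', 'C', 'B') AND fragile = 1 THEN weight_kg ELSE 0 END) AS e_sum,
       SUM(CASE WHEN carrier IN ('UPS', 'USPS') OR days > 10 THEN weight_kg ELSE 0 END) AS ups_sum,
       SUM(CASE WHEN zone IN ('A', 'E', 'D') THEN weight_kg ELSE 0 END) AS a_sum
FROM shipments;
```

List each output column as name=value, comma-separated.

e_sum=1706, ups_sum=5040, a_sum=2834

[e_sum: zone IN ('E', 'C', 'B') AND fragile = 1]
ship_id=30: ✗
ship_id=31: ✗
ship_id=32: ✗
ship_id=33: ✗
ship_id=34: ✗
ship_id=35: ✓ → 194
ship_id=36: ✓ → 206
ship_id=37: ✗
ship_id=38: ✓ → 9
ship_id=39: ✗
ship_id=40: ✗
ship_id=41: ✓ → 824
ship_id=42: ✓ → 473
ship_id=43: ✗
e_sum = 194 + 206 + 9 + 824 + 473 = 1706
—
[ups_sum: carrier IN ('UPS', 'USPS') OR days > 10]
ship_id=30: ✓ → 406
ship_id=31: ✗
ship_id=32: ✓ → 2
ship_id=33: ✓ → 709
ship_id=34: ✓ → 518
ship_id=35: ✗
ship_id=36: ✓ → 206
ship_id=37: ✓ → 725
ship_id=38: ✓ → 9
ship_id=39: ✓ → 428
ship_id=40: ✗
ship_id=41: ✓ → 824
ship_id=42: ✓ → 473
ship_id=43: ✓ → 740
ups_sum = 406 + 2 + 709 + 518 + 206 + 725 + 9 + 428 + 824 + 473 + 740 = 5040
—
[a_sum: zone IN ('A', 'E', 'D')]
ship_id=30: ✓ → 406
ship_id=31: ✓ → 106
ship_id=32: ✓ → 2
ship_id=33: ✓ → 709
ship_id=34: ✗
ship_id=35: ✗
ship_id=36: ✗
ship_id=37: ✓ → 725
ship_id=38: ✗
ship_id=39: ✓ → 428
ship_id=40: ✓ → 458
ship_id=41: ✗
ship_id=42: ✗
ship_id=43: ✗
a_sum = 406 + 106 + 2 + 709 + 725 + 428 + 458 = 2834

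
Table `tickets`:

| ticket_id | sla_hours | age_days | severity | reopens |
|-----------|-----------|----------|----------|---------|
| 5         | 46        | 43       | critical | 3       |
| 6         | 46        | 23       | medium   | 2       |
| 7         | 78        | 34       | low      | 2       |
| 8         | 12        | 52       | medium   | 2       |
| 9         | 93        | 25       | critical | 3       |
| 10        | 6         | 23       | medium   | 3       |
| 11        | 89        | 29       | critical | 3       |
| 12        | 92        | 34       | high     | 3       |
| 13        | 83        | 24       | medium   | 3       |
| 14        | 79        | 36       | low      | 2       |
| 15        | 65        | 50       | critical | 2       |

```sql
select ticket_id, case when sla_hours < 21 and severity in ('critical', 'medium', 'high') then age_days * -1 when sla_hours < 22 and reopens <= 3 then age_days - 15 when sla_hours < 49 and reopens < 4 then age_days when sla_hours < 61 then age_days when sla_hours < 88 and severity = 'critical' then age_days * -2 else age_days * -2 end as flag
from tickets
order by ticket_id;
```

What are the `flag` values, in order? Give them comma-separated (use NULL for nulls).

43, 23, -68, -52, -50, -23, -58, -68, -48, -72, -100

ticket_id=5: sla_hours < 49 and reopens < 4 → 43
ticket_id=6: sla_hours < 49 and reopens < 4 → 23
ticket_id=7: ELSE → -68
ticket_id=8: sla_hours < 21 and severity in ('critical', 'medium', 'high') → -52
ticket_id=9: ELSE → -50
ticket_id=10: sla_hours < 21 and severity in ('critical', 'medium', 'high') → -23
ticket_id=11: ELSE → -58
ticket_id=12: ELSE → -68
ticket_id=13: ELSE → -48
ticket_id=14: ELSE → -72
ticket_id=15: sla_hours < 88 and severity = 'critical' → -100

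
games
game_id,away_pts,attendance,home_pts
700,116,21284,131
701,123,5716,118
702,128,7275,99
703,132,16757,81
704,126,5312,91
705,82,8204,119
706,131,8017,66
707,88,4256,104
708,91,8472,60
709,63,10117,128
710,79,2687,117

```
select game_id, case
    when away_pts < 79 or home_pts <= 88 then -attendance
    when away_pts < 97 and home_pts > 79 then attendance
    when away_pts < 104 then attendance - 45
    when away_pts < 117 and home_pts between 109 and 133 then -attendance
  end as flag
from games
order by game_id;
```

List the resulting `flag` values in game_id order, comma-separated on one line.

-21284, NULL, NULL, -16757, NULL, 8204, -8017, 4256, -8472, -10117, 2687

game_id=700: away_pts < 117 and home_pts between 109 and 133 → -21284
game_id=701: (no match → NULL) → NULL
game_id=702: (no match → NULL) → NULL
game_id=703: away_pts < 79 or home_pts <= 88 → -16757
game_id=704: (no match → NULL) → NULL
game_id=705: away_pts < 97 and home_pts > 79 → 8204
game_id=706: away_pts < 79 or home_pts <= 88 → -8017
game_id=707: away_pts < 97 and home_pts > 79 → 4256
game_id=708: away_pts < 79 or home_pts <= 88 → -8472
game_id=709: away_pts < 79 or home_pts <= 88 → -10117
game_id=710: away_pts < 97 and home_pts > 79 → 2687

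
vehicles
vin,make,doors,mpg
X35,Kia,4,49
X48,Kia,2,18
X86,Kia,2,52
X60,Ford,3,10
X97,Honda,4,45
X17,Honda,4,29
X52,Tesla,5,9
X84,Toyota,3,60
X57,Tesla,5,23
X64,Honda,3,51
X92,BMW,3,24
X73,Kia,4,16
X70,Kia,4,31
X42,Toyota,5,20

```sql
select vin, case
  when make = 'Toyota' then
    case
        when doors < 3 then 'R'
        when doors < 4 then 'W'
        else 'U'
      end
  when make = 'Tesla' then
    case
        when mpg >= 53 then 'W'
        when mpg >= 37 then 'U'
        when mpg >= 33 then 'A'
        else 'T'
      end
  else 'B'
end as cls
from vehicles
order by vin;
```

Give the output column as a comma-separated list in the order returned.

B, B, U, B, T, T, B, B, B, B, W, B, B, B

vin=X17: make='Honda' → outer ELSE → B
vin=X35: make='Kia' → outer ELSE → B
vin=X42: make='Toyota' → inner[ELSE] → U
vin=X48: make='Kia' → outer ELSE → B
vin=X52: make='Tesla' → inner[ELSE] → T
vin=X57: make='Tesla' → inner[ELSE] → T
vin=X60: make='Ford' → outer ELSE → B
vin=X64: make='Honda' → outer ELSE → B
vin=X70: make='Kia' → outer ELSE → B
vin=X73: make='Kia' → outer ELSE → B
vin=X84: make='Toyota' → inner[doors < 4] → W
vin=X86: make='Kia' → outer ELSE → B
vin=X92: make='BMW' → outer ELSE → B
vin=X97: make='Honda' → outer ELSE → B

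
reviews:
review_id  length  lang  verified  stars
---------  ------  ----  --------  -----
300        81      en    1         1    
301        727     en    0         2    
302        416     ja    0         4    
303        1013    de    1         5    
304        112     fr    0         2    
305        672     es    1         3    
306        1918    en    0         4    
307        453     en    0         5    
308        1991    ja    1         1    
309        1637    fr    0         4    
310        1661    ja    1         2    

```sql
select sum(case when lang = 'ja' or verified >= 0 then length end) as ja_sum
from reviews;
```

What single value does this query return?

review_id=300: ✓ → 81
review_id=301: ✓ → 727
review_id=302: ✓ → 416
review_id=303: ✓ → 1013
review_id=304: ✓ → 112
review_id=305: ✓ → 672
review_id=306: ✓ → 1918
review_id=307: ✓ → 453
review_id=308: ✓ → 1991
review_id=309: ✓ → 1637
review_id=310: ✓ → 1661
ja_sum = 81 + 727 + 416 + 1013 + 112 + 672 + 1918 + 453 + 1991 + 1637 + 1661 = 10681

10681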